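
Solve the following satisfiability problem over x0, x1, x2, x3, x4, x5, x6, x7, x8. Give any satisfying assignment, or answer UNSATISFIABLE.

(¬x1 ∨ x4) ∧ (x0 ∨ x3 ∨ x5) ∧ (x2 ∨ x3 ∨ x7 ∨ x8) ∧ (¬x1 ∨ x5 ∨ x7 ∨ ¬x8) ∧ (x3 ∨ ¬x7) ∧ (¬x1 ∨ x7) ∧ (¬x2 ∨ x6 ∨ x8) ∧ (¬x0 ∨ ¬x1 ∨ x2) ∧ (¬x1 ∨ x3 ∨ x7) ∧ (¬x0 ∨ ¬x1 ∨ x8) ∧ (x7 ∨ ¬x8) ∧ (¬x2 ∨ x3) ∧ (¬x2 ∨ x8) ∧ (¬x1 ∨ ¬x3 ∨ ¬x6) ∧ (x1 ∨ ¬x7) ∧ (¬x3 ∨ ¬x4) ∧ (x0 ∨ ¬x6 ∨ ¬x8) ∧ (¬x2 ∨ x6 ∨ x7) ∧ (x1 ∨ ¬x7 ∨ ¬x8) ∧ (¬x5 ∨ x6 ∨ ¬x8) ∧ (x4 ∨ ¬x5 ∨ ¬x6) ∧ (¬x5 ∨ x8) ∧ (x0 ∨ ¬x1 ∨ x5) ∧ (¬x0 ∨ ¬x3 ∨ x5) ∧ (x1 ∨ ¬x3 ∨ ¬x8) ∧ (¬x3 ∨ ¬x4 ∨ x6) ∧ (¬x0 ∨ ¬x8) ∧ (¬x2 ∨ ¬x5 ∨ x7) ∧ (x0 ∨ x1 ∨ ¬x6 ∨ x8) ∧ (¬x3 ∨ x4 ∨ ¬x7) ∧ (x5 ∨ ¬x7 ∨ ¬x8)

Set x0 = False.
Try x1 = True:
  (¬x1 ∨ x4) forces x4 = True.
  (¬x1 ∨ x7) forces x7 = True.
  (x3 ∨ ¬x7) forces x3 = True.
  clause (¬x3 ∨ ¬x4) is falsified — backtrack.
So x1 = False.
  then (x1 ∨ ¬x7) forces x7 = False.
  then (x7 ∨ ¬x8) forces x8 = False.
  then (¬x2 ∨ x8) forces x2 = False.
  then (¬x5 ∨ x8) forces x5 = False.
  then (x0 ∨ x1 ∨ ¬x6 ∨ x8) forces x6 = False.
  then (x0 ∨ x3 ∨ x5) forces x3 = True.
  then (¬x3 ∨ ¬x4) forces x4 = False.
All clauses satisfied.

x0=F, x1=F, x2=F, x3=T, x4=F, x5=F, x6=F, x7=F, x8=F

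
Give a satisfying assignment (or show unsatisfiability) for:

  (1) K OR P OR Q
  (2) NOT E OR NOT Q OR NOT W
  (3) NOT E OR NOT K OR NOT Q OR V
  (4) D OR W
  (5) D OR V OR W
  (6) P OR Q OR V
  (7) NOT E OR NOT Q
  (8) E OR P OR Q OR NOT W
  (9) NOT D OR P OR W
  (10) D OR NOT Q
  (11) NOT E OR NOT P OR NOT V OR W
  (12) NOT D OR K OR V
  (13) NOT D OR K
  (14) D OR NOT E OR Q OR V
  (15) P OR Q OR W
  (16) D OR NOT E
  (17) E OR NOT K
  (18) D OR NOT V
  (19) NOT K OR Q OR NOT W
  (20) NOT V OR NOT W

K=T, E=T, V=F, P=T, Q=F, W=F, D=T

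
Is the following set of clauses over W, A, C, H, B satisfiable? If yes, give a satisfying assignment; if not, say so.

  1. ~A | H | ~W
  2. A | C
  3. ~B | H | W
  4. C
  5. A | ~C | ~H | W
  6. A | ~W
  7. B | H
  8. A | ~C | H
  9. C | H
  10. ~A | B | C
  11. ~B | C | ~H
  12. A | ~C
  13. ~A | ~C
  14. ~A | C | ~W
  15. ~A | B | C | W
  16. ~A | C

Unsatisfiable — no assignment works.

Case C = True:
  (A | ~C) forces A = True.
  Clause (~A | ~C) is falsified — contradiction.
Case C = False:
  Clause (C) is falsified — contradiction.
Both cases fail, so the formula is unsatisfiable.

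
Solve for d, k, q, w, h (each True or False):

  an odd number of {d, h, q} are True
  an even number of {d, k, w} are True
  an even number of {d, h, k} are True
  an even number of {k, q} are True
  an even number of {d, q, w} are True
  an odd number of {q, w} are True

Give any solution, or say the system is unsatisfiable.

Adding constraints 1, 3, 4 mod 2: every variable appears an even number of times on the left, so the left side is 0.
But the right sides sum to 1 (mod 2). 0 ≠ 1 — the system is inconsistent.

No satisfying assignment exists.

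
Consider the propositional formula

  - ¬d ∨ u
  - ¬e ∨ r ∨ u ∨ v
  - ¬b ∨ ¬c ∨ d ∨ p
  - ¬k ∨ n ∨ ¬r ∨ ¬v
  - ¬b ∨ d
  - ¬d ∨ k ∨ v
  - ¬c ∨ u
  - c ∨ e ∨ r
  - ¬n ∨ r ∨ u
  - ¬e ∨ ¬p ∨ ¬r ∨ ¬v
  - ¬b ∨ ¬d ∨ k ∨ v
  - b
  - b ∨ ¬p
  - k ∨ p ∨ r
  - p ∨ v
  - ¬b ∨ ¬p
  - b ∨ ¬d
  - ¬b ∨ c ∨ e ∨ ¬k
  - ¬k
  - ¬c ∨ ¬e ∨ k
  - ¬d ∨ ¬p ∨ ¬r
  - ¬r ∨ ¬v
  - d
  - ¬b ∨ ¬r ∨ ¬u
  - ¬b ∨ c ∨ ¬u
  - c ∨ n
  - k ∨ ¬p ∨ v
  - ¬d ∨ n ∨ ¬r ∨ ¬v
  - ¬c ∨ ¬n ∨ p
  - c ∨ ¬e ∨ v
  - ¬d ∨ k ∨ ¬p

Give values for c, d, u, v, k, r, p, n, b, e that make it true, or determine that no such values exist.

Case d = True:
  (¬d ∨ u) forces u = True.
  (b) forces b = True.
  (¬b ∨ ¬p) forces p = False.
  (p ∨ v) forces v = True.
  (¬k) forces k = False.
  (k ∨ p ∨ r) forces r = True.
  Clause (¬r ∨ ¬v) is falsified — contradiction.
Case d = False:
  Clause (d) is falsified — contradiction.
Both cases fail, so the formula is unsatisfiable.

No satisfying assignment exists.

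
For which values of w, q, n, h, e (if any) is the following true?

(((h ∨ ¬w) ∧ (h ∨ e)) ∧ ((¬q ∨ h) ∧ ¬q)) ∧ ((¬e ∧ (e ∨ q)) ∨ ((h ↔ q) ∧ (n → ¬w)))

w = False; q = False; n = True; h = False; e = True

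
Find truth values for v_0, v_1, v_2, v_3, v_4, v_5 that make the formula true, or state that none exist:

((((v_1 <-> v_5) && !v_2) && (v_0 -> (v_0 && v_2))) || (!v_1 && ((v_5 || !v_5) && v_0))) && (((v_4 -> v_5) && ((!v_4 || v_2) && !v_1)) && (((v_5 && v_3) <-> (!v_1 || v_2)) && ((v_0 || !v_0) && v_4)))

v_0=T, v_1=F, v_2=T, v_3=T, v_4=T, v_5=T

  (((v_1 <-> v_5) && !v_2) && (v_0 -> (v_0 && v_2))) || (!v_1 && ((v_5 || !v_5) && v_0)) = True
    ((v_1 <-> v_5) && !v_2) && (v_0 -> (v_0 && v_2)) = False
      (v_1 <-> v_5) && !v_2 = False
        v_1 <-> v_5 = False
        !v_2 = False
      v_0 -> (v_0 && v_2) = True
        v_0 && v_2 = True
    !v_1 && ((v_5 || !v_5) && v_0) = True
      !v_1 = True
      (v_5 || !v_5) && v_0 = True
        v_5 || !v_5 = True
          !v_5 = False
  ((v_4 -> v_5) && ((!v_4 || v_2) && !v_1)) && (((v_5 && v_3) <-> (!v_1 || v_2)) && ((v_0 || !v_0) && v_4)) = True
    (v_4 -> v_5) && ((!v_4 || v_2) && !v_1) = True
      v_4 -> v_5 = True
      (!v_4 || v_2) && !v_1 = True
        !v_4 || v_2 = True
          !v_4 = False
        !v_1 = True
    ((v_5 && v_3) <-> (!v_1 || v_2)) && ((v_0 || !v_0) && v_4) = True
      (v_5 && v_3) <-> (!v_1 || v_2) = True
        v_5 && v_3 = True
        !v_1 || v_2 = True
          !v_1 = True
      (v_0 || !v_0) && v_4 = True
        v_0 || !v_0 = True
          !v_0 = False
Both conjuncts True, so the formula holds.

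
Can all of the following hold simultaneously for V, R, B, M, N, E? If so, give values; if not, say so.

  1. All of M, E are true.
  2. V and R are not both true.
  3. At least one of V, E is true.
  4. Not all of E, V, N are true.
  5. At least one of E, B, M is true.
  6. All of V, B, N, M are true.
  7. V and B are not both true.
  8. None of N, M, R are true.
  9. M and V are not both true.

Unsatisfiable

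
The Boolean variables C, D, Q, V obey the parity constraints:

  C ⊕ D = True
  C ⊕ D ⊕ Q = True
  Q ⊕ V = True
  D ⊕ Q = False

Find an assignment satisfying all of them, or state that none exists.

C=T; D=F; Q=F; V=T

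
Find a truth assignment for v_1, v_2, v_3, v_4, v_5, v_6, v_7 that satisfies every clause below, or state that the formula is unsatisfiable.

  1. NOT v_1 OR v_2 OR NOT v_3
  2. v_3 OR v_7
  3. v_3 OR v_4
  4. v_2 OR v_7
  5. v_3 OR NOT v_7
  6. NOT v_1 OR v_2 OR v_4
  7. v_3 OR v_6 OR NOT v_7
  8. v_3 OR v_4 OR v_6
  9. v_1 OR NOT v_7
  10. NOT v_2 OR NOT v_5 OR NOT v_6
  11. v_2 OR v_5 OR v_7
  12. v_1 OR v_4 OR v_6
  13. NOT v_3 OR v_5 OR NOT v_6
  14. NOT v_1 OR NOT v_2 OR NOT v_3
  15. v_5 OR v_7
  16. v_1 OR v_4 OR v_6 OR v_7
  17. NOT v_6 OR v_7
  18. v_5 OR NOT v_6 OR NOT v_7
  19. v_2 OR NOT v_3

Set v_1 = False.
  then (v_1 OR NOT v_7) forces v_7 = False.
  then (v_5 OR v_7) forces v_5 = True.
  then (NOT v_6 OR v_7) forces v_6 = False.
  then (v_3 OR v_7) forces v_3 = True.
  then (v_2 OR v_7) forces v_2 = True.
  then (v_1 OR v_4 OR v_6) forces v_4 = True.
All clauses satisfied.

v_1 = False, v_2 = True, v_3 = True, v_4 = True, v_5 = True, v_6 = False, v_7 = False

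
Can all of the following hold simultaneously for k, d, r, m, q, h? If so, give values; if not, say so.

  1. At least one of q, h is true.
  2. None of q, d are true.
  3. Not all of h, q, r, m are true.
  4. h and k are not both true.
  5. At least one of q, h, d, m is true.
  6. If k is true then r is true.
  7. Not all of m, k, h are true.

k: False; d: False; r: False; m: True; q: False; h: True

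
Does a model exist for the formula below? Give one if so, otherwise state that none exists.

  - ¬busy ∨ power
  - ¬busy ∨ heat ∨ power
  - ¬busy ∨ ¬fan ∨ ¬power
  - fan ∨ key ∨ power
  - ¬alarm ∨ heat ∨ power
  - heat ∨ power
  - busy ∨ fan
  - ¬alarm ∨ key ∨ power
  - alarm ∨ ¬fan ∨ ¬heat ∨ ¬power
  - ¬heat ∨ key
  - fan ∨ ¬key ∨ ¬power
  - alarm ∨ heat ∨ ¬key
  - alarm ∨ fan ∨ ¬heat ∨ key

heat = True, key = True, fan = True, busy = False, power = False, alarm = False

Set heat = True.
  then (¬heat ∨ key) forces key = True.
Try fan = False:
  (busy ∨ fan) forces busy = True.
  (¬busy ∨ power) forces power = True.
  clause (fan ∨ ¬key ∨ ¬power) is falsified — backtrack.
So fan = True.
Set busy = False.
Set power = False.
Set alarm = False.
All clauses satisfied.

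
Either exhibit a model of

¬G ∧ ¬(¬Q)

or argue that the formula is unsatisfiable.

G: False, Q: True

  ¬G = True
  ¬(¬Q) = True
    ¬Q = False
Both conjuncts True, so the formula holds.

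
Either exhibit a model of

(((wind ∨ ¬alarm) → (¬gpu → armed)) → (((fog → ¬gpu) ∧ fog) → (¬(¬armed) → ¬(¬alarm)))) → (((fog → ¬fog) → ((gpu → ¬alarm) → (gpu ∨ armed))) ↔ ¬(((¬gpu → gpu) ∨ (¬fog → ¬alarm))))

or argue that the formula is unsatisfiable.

wind = False, fog = False, gpu = False, armed = True, alarm = True

  (((wind ∨ ¬alarm) → (¬gpu → armed)) → (((fog → ¬gpu) ∧ fog) → (¬(¬armed) → ¬(¬alarm)))) → (((fog → ¬fog) → ((gpu → ¬alarm) → (gpu ∨ armed))) ↔ ¬(((¬gpu → gpu) ∨ (¬fog → ¬alarm)))) = True
    ((wind ∨ ¬alarm) → (¬gpu → armed)) → (((fog → ¬gpu) ∧ fog) → (¬(¬armed) → ¬(¬alarm))) = True
      (wind ∨ ¬alarm) → (¬gpu → armed) = True
        wind ∨ ¬alarm = False
          ¬alarm = False
        ¬gpu → armed = True
          ¬gpu = True
      ((fog → ¬gpu) ∧ fog) → (¬(¬armed) → ¬(¬alarm)) = True
        (fog → ¬gpu) ∧ fog = False
          fog → ¬gpu = True
            ¬gpu = True
        ¬(¬armed) → ¬(¬alarm) = True
          ¬(¬armed) = True
            ¬armed = False
          ¬(¬alarm) = True
            ¬alarm = False
    ((fog → ¬fog) → ((gpu → ¬alarm) → (gpu ∨ armed))) ↔ ¬(((¬gpu → gpu) ∨ (¬fog → ¬alarm))) = True
      (fog → ¬fog) → ((gpu → ¬alarm) → (gpu ∨ armed)) = True
        fog → ¬fog = True
          ¬fog = True
        (gpu → ¬alarm) → (gpu ∨ armed) = True
          gpu → ¬alarm = True
            ¬alarm = False
          gpu ∨ armed = True
      ¬(((¬gpu → gpu) ∨ (¬fog → ¬alarm))) = True
        (¬gpu → gpu) ∨ (¬fog → ¬alarm) = False
          ¬gpu → gpu = False
            ¬gpu = True
          ¬fog → ¬alarm = False
            ¬fog = True
            ¬alarm = False
The formula evaluates to True.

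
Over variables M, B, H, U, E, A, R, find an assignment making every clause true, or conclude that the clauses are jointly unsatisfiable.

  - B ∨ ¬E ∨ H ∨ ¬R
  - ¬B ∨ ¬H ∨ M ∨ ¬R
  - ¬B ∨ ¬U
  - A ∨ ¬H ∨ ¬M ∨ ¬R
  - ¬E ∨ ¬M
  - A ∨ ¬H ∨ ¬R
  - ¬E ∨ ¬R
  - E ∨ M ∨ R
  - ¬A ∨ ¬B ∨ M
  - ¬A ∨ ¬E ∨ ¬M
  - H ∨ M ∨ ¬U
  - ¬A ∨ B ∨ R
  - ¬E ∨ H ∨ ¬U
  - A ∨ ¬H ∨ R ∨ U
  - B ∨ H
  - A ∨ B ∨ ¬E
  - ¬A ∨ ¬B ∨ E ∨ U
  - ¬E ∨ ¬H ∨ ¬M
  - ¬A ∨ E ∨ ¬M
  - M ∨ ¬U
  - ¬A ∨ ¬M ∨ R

Set M = True.
  then (¬E ∨ ¬M) forces E = False.
  then (¬A ∨ E ∨ ¬M) forces A = False.
Set B = True.
  then (¬B ∨ ¬U) forces U = False.
Try H = True:
  (A ∨ ¬H ∨ ¬M ∨ ¬R) forces R = False.
  clause (A ∨ ¬H ∨ R ∨ U) is falsified — backtrack.
So H = False.
Set R = False.
All clauses satisfied.

M=T, B=T, H=F, U=F, E=F, A=F, R=F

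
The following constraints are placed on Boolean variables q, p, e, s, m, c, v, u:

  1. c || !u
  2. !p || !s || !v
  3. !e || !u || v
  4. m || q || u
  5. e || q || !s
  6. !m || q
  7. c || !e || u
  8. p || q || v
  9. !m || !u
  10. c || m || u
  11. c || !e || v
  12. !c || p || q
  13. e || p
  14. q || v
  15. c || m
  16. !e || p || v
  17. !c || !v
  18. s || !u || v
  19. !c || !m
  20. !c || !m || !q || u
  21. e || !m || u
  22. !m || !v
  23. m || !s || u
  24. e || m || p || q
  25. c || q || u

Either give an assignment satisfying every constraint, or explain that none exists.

Set q = True.
Set p = True.
Set e = True.
Set s = False.
Try m = True:
  (!m || !u) forces u = False.
  (c || !e || u) forces c = True.
  clause (!c || !m) is falsified — backtrack.
So m = False.
  then (c || m) forces c = True.
  then (!c || !v) forces v = False.
  then (s || !u || v) forces u = False.
All clauses satisfied.

q = True, p = True, e = True, s = False, m = False, c = True, v = False, u = False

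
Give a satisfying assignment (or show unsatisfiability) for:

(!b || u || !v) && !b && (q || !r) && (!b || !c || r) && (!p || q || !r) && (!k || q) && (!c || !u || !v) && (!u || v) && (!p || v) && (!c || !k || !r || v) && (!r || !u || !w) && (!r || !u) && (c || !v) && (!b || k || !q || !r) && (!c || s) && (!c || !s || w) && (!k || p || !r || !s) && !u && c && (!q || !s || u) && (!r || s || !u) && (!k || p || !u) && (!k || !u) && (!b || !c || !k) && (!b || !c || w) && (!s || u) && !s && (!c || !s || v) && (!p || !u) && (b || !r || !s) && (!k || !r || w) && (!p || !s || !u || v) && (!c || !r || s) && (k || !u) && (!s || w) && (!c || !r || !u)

Case c = True:
  (!b) forces b = False.
  (!c || s) forces s = True.
  Clause (!s) is falsified — contradiction.
Case c = False:
  Clause (c) is falsified — contradiction.
Both cases fail, so the formula is unsatisfiable.

UNSATISFIABLE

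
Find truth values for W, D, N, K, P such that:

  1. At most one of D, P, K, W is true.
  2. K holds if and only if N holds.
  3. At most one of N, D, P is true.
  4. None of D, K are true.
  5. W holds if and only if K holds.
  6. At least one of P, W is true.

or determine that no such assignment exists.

W = False; D = False; N = False; K = False; P = True

  (1) {D, P, K, W}: 1 true — at most one ✓
  (2) K=F, N=F — same ✓
  (3) {N, D, P}: 1 true — at most one ✓
  (4) {D, K}: 0 true — none ✓
  (5) W=F, K=F — same ✓
  (6) {P, W}: 1 true — at least one ✓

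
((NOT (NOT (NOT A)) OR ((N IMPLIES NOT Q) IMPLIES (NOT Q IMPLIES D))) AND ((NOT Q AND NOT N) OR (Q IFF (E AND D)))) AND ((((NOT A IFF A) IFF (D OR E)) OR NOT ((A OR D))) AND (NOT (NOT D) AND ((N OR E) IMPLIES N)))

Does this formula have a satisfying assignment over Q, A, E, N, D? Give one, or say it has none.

Case D = True: the formula simplifies to ((NOT Q AND NOT N) OR (Q IFF E)) AND ((NOT A IFF A) AND ((N OR E) IMPLIES N)).
  A = True: the conjunct NOT A IFF A becomes NOT True IFF True = False.
  A = False: the conjunct NOT A IFF A becomes NOT False IFF False = False.
Case D = False: the conjunct NOT (NOT D) becomes NOT (NOT False) = False.
Both cases fail — unsatisfiable.

No satisfying assignment exists.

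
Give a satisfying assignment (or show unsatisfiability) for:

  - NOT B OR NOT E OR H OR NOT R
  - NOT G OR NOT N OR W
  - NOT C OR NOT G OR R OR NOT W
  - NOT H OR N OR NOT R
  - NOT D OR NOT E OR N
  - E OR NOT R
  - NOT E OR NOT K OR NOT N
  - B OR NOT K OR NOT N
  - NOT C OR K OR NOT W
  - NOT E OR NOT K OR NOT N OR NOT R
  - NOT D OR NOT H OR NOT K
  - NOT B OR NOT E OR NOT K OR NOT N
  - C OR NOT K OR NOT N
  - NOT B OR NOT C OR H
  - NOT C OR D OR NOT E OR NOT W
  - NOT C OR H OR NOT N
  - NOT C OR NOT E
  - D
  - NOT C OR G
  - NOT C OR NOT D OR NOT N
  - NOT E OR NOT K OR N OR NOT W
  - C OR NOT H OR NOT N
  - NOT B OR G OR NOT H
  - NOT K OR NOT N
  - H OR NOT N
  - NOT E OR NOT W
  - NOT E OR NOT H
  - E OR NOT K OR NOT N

W = False, R = False, E = False, B = True, C = False, D = True, H = False, G = True, N = False, K = False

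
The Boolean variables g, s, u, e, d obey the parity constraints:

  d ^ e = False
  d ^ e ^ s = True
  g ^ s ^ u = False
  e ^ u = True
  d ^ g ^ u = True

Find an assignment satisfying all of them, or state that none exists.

g: False, s: True, u: True, e: False, d: False

d ^ e = F ^ F = False ✓
d ^ e ^ s = F ^ F ^ T = True ✓
g ^ s ^ u = F ^ T ^ T = False ✓
e ^ u = F ^ T = True ✓
d ^ g ^ u = F ^ F ^ T = True ✓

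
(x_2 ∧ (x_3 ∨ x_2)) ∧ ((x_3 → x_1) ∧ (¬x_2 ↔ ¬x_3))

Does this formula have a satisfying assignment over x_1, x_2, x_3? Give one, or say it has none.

x_1: True; x_2: True; x_3: True

  x_2 ∧ (x_3 ∨ x_2) = True
    x_3 ∨ x_2 = True
  (x_3 → x_1) ∧ (¬x_2 ↔ ¬x_3) = True
    x_3 → x_1 = True
    ¬x_2 ↔ ¬x_3 = True
      ¬x_2 = False
      ¬x_3 = False
Both conjuncts True, so the formula holds.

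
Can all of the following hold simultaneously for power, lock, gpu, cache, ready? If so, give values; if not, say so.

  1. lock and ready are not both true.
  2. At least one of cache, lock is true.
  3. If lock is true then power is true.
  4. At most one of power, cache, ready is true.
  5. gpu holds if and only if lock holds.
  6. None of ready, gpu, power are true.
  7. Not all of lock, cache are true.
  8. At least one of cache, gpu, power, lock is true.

power = False, lock = False, gpu = False, cache = True, ready = False

  (1) lock=F, ready=F — not both ✓
  (2) {cache, lock}: 1 true — at least one ✓
  (3) lock=F ⇒ power: vacuous ✓
  (4) {power, cache, ready}: 1 true — at most one ✓
  (5) gpu=F, lock=F — same ✓
  (6) {ready, gpu, power}: 0 true — none ✓
  (7) {lock, cache}: 1/2 true — not all ✓
  (8) {cache, gpu, power, lock}: 1 true — at least one ✓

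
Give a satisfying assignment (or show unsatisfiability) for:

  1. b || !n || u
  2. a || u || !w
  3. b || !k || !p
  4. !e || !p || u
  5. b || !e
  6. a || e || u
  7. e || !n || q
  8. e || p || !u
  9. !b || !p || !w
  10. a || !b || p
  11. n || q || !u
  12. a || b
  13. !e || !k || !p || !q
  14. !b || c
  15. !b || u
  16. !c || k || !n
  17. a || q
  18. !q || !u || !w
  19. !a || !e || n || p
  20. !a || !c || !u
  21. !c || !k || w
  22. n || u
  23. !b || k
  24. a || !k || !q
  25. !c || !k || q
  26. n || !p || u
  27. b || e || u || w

Try u = False:
  (!b || u) forces b = False.
  (b || !n || u) forces n = False.
  clause (n || u) is falsified — backtrack.
So u = True.
Set a = True.
  then (!a || !c || !u) forces c = False.
  then (!b || c) forces b = False.
  then (b || !e) forces e = False.
  then (e || p || !u) forces p = True.
  then (b || !k || !p) forces k = False.
Set q = True.
  then (!q || !u || !w) forces w = False.
Set n = True.
All clauses satisfied.

u = True, a = True, q = True, e = False, k = False, w = False, b = False, c = False, p = True, n = True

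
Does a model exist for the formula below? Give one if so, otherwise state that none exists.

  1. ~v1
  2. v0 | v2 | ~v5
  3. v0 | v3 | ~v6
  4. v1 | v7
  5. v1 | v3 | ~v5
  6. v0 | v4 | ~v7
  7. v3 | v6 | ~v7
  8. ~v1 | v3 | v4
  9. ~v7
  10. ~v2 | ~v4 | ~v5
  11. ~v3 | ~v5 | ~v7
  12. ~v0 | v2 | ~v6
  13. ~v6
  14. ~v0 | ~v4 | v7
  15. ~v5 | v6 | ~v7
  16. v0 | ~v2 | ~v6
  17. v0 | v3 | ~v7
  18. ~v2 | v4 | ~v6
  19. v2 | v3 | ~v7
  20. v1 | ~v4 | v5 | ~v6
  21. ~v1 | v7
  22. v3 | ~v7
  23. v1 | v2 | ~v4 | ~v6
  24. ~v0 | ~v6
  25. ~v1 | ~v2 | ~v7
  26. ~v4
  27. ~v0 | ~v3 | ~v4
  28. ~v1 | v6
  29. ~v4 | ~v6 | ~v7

UNSATISFIABLE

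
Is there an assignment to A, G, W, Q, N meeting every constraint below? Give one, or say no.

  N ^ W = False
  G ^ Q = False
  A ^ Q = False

A=T, G=T, W=F, Q=T, N=F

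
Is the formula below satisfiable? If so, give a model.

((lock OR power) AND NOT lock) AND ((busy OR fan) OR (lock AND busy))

busy=T; lock=F; fan=F; power=T

  (lock OR power) AND NOT lock = True
    lock OR power = True
    NOT lock = True
  (busy OR fan) OR (lock AND busy) = True
    busy OR fan = True
    lock AND busy = False
Both conjuncts True, so the formula holds.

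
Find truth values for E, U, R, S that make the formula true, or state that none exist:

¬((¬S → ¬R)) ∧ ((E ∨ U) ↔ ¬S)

E = True; U = False; R = True; S = False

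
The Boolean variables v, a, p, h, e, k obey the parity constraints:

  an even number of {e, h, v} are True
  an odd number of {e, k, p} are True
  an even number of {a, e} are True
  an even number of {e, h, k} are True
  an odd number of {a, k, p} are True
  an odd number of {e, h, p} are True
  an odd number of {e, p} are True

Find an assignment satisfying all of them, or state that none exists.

v = False, a = False, p = True, h = False, e = False, k = False

{e, h, v}: 0 true → even ✓
{e, k, p}: 1 true → odd ✓
{a, e}: 0 true → even ✓
{e, h, k}: 0 true → even ✓
{a, k, p}: 1 true → odd ✓
{e, h, p}: 1 true → odd ✓
{e, p}: 1 true → odd ✓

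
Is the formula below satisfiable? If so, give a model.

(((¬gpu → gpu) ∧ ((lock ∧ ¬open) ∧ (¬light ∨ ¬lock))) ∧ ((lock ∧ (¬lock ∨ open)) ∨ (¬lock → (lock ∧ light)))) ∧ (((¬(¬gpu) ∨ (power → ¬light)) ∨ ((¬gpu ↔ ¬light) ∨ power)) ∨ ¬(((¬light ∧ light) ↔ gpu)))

light = False, power = False, gpu = True, open = False, lock = True

  ((¬gpu → gpu) ∧ ((lock ∧ ¬open) ∧ (¬light ∨ ¬lock))) ∧ ((lock ∧ (¬lock ∨ open)) ∨ (¬lock → (lock ∧ light))) = True
    (¬gpu → gpu) ∧ ((lock ∧ ¬open) ∧ (¬light ∨ ¬lock)) = True
      ¬gpu → gpu = True
        ¬gpu = False
      (lock ∧ ¬open) ∧ (¬light ∨ ¬lock) = True
        lock ∧ ¬open = True
          ¬open = True
        ¬light ∨ ¬lock = True
          ¬light = True
          ¬lock = False
    (lock ∧ (¬lock ∨ open)) ∨ (¬lock → (lock ∧ light)) = True
      lock ∧ (¬lock ∨ open) = False
        ¬lock ∨ open = False
          ¬lock = False
      ¬lock → (lock ∧ light) = True
        ¬lock = False
        lock ∧ light = False
  ((¬(¬gpu) ∨ (power → ¬light)) ∨ ((¬gpu ↔ ¬light) ∨ power)) ∨ ¬(((¬light ∧ light) ↔ gpu)) = True
    (¬(¬gpu) ∨ (power → ¬light)) ∨ ((¬gpu ↔ ¬light) ∨ power) = True
      ¬(¬gpu) ∨ (power → ¬light) = True
        ¬(¬gpu) = True
          ¬gpu = False
        power → ¬light = True
          ¬light = True
      (¬gpu ↔ ¬light) ∨ power = False
        ¬gpu ↔ ¬light = False
          ¬gpu = False
          ¬light = True
    ¬(((¬light ∧ light) ↔ gpu)) = True
      (¬light ∧ light) ↔ gpu = False
        ¬light ∧ light = False
          ¬light = True
Both conjuncts True, so the formula holds.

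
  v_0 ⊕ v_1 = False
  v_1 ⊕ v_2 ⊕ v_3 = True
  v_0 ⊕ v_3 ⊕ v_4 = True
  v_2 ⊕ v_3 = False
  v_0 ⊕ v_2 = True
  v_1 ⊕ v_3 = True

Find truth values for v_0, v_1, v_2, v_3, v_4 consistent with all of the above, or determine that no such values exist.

v_0 = True, v_1 = True, v_2 = False, v_3 = False, v_4 = False

v_0 ⊕ v_1 = T ⊕ T = False ✓
v_1 ⊕ v_2 ⊕ v_3 = T ⊕ F ⊕ F = True ✓
v_0 ⊕ v_3 ⊕ v_4 = T ⊕ F ⊕ F = True ✓
v_2 ⊕ v_3 = F ⊕ F = False ✓
v_0 ⊕ v_2 = T ⊕ F = True ✓
v_1 ⊕ v_3 = T ⊕ F = True ✓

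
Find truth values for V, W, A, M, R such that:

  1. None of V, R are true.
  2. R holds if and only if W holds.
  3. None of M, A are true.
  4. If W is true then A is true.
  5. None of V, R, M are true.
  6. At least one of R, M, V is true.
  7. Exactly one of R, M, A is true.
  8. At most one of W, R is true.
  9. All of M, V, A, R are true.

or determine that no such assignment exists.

Unsatisfiable

Case V = True:
  Constraint (1) is violated (V=T) — contradiction.
Case V = False:
  Constraint (9) is violated (V=F) — contradiction.
Both cases fail — unsatisfiable.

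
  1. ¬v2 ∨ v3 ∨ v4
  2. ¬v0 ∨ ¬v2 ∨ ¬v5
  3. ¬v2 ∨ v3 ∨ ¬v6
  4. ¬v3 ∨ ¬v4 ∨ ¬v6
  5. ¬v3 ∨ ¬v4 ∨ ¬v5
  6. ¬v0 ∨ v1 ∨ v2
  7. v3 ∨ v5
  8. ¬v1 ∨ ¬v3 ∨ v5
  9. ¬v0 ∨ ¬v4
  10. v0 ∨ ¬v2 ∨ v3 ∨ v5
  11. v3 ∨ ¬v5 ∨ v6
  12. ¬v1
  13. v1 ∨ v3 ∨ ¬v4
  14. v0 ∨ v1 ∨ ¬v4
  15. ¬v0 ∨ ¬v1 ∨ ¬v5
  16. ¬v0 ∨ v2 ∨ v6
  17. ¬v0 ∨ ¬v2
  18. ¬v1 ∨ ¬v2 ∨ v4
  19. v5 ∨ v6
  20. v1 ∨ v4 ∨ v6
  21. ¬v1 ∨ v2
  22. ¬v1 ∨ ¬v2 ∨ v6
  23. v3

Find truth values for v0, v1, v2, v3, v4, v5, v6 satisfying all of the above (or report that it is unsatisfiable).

v0 = False; v1 = False; v2 = False; v3 = True; v4 = False; v5 = False; v6 = True

Unit clause (¬v1) forces v1 = False.
Unit clause (v3) forces v3 = True.
Try v0 = True:
  (¬v0 ∨ v1 ∨ v2) forces v2 = True.
  clause (¬v0 ∨ ¬v2) is falsified — backtrack.
So v0 = False.
  then (v0 ∨ v1 ∨ ¬v4) forces v4 = False.
  then (v1 ∨ v4 ∨ v6) forces v6 = True.
Set v2 = False.
Set v5 = False.
All clauses satisfied.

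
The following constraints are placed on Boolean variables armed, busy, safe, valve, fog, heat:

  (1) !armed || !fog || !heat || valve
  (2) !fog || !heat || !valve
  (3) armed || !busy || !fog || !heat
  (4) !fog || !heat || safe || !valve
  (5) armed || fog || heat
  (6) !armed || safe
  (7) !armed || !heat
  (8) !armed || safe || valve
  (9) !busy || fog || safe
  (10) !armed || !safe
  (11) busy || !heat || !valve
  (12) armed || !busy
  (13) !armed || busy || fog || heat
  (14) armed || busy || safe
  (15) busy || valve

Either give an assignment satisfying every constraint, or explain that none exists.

Try armed = True:
  (!armed || safe) forces safe = True.
  clause (!armed || !safe) is falsified — backtrack.
So armed = False.
  then (armed || !busy) forces busy = False.
  then (armed || busy || safe) forces safe = True.
  then (busy || valve) forces valve = True.
  then (busy || !heat || !valve) forces heat = False.
  then (armed || fog || heat) forces fog = True.
All clauses satisfied.

armed=F, busy=F, safe=T, valve=T, fog=T, heat=F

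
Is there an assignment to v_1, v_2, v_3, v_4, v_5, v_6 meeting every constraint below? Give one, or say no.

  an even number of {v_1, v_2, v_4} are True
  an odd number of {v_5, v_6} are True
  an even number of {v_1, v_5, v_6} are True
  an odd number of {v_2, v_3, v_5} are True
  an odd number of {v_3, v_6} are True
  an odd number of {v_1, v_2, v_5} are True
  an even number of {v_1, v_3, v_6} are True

v_1=T, v_2=T, v_3=T, v_4=F, v_5=T, v_6=F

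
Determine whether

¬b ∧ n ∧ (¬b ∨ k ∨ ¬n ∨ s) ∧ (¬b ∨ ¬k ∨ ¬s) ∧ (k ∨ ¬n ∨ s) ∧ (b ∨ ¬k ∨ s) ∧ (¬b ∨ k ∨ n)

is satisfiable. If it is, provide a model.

b = False; k = False; s = True; n = True

Unit clause (¬b) forces b = False.
Unit clause (n) forces n = True.
Set k = False.
  then (k ∨ ¬n ∨ s) forces s = True.
Check each clause:
  (¬b): ¬b holds.
  (n): n holds.
  (¬b ∨ k ∨ ¬n ∨ s): ¬b holds.
  (¬b ∨ ¬k ∨ ¬s): ¬b holds.
  (k ∨ ¬n ∨ s): s holds.
  (b ∨ ¬k ∨ s): ¬k holds.
  (¬b ∨ k ∨ n): ¬b holds.
All clauses satisfied.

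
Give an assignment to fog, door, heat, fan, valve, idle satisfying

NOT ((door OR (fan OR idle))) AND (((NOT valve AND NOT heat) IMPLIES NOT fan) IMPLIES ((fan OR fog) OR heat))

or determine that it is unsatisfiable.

fog = True; door = False; heat = False; fan = False; valve = False; idle = False

  NOT ((door OR (fan OR idle))) = True
    door OR (fan OR idle) = False
      fan OR idle = False
  ((NOT valve AND NOT heat) IMPLIES NOT fan) IMPLIES ((fan OR fog) OR heat) = True
    (NOT valve AND NOT heat) IMPLIES NOT fan = True
      NOT valve AND NOT heat = True
        NOT valve = True
        NOT heat = True
      NOT fan = True
    (fan OR fog) OR heat = True
      fan OR fog = True
Both conjuncts True, so the formula holds.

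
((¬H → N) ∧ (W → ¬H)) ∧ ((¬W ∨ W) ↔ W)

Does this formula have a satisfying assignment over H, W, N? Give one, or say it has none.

H: False; W: True; N: True

  (¬H → N) ∧ (W → ¬H) = True
    ¬H → N = True
      ¬H = True
    W → ¬H = True
      ¬H = True
  (¬W ∨ W) ↔ W = True
    ¬W ∨ W = True
      ¬W = False
Both conjuncts True, so the formula holds.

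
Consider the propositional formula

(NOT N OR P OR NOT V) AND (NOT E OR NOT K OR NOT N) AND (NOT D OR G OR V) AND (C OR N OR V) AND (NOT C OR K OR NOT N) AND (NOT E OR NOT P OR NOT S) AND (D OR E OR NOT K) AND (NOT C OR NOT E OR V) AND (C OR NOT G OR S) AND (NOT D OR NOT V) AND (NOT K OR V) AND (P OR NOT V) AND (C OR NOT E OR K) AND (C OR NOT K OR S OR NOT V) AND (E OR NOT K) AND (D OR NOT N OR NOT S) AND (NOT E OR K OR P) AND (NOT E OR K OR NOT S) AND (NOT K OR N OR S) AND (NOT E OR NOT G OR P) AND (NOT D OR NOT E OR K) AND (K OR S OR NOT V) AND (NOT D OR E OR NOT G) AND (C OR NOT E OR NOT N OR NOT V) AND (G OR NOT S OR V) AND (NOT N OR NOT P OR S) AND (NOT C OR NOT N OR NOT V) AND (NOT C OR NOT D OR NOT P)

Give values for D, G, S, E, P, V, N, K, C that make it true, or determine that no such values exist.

D: False, G: False, S: True, E: False, P: True, V: True, N: False, K: False, C: False

Try D = True:
  (NOT D OR NOT V) forces V = False.
  (NOT D OR G OR V) forces G = True.
  (NOT K OR V) forces K = False.
  (NOT D OR NOT E OR K) forces E = False.
  clause (NOT D OR E OR NOT G) is falsified — backtrack.
So D = False.
Set G = False.
Set S = True.
  then (D OR NOT N OR NOT S) forces N = False.
  then (G OR NOT S OR V) forces V = True.
  then (P OR NOT V) forces P = True.
  then (NOT E OR NOT P OR NOT S) forces E = False.
  then (D OR E OR NOT K) forces K = False.
Set C = False.
All clauses satisfied.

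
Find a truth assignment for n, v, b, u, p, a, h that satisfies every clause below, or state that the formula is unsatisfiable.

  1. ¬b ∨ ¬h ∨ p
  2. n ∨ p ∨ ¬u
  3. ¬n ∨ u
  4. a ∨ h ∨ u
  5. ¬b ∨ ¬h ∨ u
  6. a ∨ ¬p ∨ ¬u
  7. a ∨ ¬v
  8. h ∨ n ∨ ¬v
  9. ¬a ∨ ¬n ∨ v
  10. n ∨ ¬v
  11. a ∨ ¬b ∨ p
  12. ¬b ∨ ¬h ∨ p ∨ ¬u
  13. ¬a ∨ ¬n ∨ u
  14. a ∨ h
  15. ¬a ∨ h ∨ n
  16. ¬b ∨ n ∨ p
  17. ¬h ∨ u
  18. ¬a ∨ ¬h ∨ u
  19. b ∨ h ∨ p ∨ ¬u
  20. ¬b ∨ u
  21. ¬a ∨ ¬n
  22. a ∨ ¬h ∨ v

Set n = False.
  then (n ∨ ¬v) forces v = False.
Set b = True.
  then (¬b ∨ n ∨ p) forces p = True.
  then (¬b ∨ u) forces u = True.
  then (a ∨ ¬p ∨ ¬u) forces a = True.
  then (¬a ∨ h ∨ n) forces h = True.
All clauses satisfied.

n: False, v: False, b: True, u: True, p: True, a: True, h: True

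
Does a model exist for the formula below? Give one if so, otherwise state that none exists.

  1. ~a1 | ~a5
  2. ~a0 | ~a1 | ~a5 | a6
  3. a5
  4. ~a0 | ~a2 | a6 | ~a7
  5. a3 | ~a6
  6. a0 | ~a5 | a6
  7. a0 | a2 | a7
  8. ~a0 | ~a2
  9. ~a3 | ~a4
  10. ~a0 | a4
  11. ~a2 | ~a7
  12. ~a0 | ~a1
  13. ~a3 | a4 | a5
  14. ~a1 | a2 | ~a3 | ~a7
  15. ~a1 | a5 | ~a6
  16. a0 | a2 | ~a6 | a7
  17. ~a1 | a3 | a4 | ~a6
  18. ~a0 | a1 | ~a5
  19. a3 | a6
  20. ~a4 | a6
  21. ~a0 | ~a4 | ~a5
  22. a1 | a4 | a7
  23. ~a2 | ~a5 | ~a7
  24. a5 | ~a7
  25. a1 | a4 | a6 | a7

a0 = False, a1 = False, a2 = False, a3 = True, a4 = False, a5 = True, a6 = True, a7 = True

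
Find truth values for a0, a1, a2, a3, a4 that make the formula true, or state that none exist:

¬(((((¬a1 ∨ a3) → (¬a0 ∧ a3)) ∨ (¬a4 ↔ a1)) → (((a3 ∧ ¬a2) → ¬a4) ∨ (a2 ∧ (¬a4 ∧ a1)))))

a0 = True; a1 = False; a2 = False; a3 = True; a4 = True

  ¬(((((¬a1 ∨ a3) → (¬a0 ∧ a3)) ∨ (¬a4 ↔ a1)) → (((a3 ∧ ¬a2) → ¬a4) ∨ (a2 ∧ (¬a4 ∧ a1))))) = True
    (((¬a1 ∨ a3) → (¬a0 ∧ a3)) ∨ (¬a4 ↔ a1)) → (((a3 ∧ ¬a2) → ¬a4) ∨ (a2 ∧ (¬a4 ∧ a1))) = False
      ((¬a1 ∨ a3) → (¬a0 ∧ a3)) ∨ (¬a4 ↔ a1) = True
        (¬a1 ∨ a3) → (¬a0 ∧ a3) = False
          ¬a1 ∨ a3 = True
            ¬a1 = True
          ¬a0 ∧ a3 = False
            ¬a0 = False
        ¬a4 ↔ a1 = True
          ¬a4 = False
      ((a3 ∧ ¬a2) → ¬a4) ∨ (a2 ∧ (¬a4 ∧ a1)) = False
        (a3 ∧ ¬a2) → ¬a4 = False
          a3 ∧ ¬a2 = True
            ¬a2 = True
          ¬a4 = False
        a2 ∧ (¬a4 ∧ a1) = False
          ¬a4 ∧ a1 = False
            ¬a4 = False
The formula evaluates to True.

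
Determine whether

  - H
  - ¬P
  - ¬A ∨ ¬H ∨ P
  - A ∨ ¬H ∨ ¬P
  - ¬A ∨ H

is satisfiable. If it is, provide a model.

P = False, H = True, A = False

Unit clause (H) forces H = True.
Unit clause (¬P) forces P = False.
In (¬A ∨ ¬H ∨ P) only ¬A is left, so A = False.
Check each clause:
  (H): H holds.
  (¬P): ¬P holds.
  (¬A ∨ ¬H ∨ P): ¬A holds.
  (A ∨ ¬H ∨ ¬P): ¬P holds.
  (¬A ∨ H): ¬A holds.
All clauses satisfied.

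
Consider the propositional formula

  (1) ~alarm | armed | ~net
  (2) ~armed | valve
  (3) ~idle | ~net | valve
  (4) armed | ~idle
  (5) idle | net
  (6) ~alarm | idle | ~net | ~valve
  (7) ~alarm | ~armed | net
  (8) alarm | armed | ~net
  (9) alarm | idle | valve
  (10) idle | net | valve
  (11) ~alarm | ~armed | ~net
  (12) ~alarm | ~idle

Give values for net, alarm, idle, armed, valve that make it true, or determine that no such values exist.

net=F; alarm=F; idle=T; armed=T; valve=T

Set net = False.
  then (idle | net) forces idle = True.
  then (~alarm | ~idle) forces alarm = False.
  then (armed | ~idle) forces armed = True.
  then (~armed | valve) forces valve = True.
All clauses satisfied.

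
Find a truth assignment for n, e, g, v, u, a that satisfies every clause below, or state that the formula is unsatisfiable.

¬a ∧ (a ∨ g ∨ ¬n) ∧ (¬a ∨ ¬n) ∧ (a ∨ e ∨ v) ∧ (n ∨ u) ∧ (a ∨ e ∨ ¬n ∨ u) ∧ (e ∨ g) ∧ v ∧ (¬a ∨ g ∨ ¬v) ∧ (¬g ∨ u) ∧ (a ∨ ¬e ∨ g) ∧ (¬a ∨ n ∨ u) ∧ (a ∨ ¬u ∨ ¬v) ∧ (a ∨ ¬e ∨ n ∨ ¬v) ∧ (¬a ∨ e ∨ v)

Case v = True:
  (¬a) forces a = False.
  (a ∨ ¬u ∨ ¬v) forces u = False.
  (n ∨ u) forces n = True.
  (a ∨ g ∨ ¬n) forces g = True.
  Clause (¬g ∨ u) is falsified — contradiction.
Case v = False:
  Clause (v) is falsified — contradiction.
Both cases fail, so the formula is unsatisfiable.

UNSATISFIABLE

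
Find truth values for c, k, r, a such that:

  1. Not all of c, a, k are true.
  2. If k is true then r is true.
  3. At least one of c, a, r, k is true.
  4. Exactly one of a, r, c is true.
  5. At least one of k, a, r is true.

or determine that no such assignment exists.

c: False, k: True, r: True, a: False

  (1) {c, a, k}: 1/3 true — not all ✓
  (2) k=T ⇒ r: T ✓
  (3) {c, a, r, k}: 2 true — at least one ✓
  (4) {a, r, c}: 1 true — exactly one ✓
  (5) {k, a, r}: 2 true — at least one ✓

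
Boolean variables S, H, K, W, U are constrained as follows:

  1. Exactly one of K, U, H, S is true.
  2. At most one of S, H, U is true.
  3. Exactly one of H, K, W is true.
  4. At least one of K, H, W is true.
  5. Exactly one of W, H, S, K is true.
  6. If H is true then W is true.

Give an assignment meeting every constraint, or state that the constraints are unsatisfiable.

S = False; H = False; K = True; W = False; U = False

  (1) {K, U, H, S}: 1 true — exactly one ✓
  (2) {S, H, U}: 0 true — at most one ✓
  (3) {H, K, W}: 1 true — exactly one ✓
  (4) {K, H, W}: 1 true — at least one ✓
  (5) {W, H, S, K}: 1 true — exactly one ✓
  (6) H=F ⇒ W: vacuous ✓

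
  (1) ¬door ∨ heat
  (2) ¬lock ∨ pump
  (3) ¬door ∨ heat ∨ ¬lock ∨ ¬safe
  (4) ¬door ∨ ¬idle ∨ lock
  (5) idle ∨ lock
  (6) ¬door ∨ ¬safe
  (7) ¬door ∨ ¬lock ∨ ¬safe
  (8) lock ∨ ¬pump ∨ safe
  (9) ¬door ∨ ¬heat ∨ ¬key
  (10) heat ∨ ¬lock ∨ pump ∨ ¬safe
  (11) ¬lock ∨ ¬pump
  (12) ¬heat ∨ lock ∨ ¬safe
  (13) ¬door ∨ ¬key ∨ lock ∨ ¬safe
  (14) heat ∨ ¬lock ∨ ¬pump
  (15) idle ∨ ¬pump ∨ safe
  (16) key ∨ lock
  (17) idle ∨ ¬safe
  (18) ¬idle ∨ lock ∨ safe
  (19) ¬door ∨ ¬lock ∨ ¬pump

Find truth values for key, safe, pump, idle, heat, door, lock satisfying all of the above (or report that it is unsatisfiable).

Try key = False:
  (key ∨ lock) forces lock = True.
  (¬lock ∨ pump) forces pump = True.
  clause (¬lock ∨ ¬pump) is falsified — backtrack.
So key = True.
Set safe = True.
  then (¬door ∨ ¬safe) forces door = False.
  then (idle ∨ ¬safe) forces idle = True.
Set pump = False.
  then (¬lock ∨ pump) forces lock = False.
  then (¬heat ∨ lock ∨ ¬safe) forces heat = False.
All clauses satisfied.

key = True; safe = True; pump = False; idle = True; heat = False; door = False; lock = False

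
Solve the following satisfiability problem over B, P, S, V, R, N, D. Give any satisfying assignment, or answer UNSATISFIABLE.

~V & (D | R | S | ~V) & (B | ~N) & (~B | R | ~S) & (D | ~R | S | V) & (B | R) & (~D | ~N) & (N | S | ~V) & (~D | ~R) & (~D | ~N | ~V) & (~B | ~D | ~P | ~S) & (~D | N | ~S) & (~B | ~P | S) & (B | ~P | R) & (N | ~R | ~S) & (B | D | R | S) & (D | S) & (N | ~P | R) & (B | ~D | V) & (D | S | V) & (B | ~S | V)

Unit clause (~V) forces V = False.
Try B = False:
  (B | ~N) forces N = False.
  (B | R) forces R = True.
  (~D | ~R) forces D = False.
  (D | ~R | S | V) forces S = True.
  clause (N | ~R | ~S) is falsified — backtrack.
So B = True.
Set P = False.
Set S = False.
  then (D | S) forces D = True.
  then (~D | ~N) forces N = False.
  then (~D | ~R) forces R = False.
All clauses satisfied.

B = True, P = False, S = False, V = False, R = False, N = False, D = True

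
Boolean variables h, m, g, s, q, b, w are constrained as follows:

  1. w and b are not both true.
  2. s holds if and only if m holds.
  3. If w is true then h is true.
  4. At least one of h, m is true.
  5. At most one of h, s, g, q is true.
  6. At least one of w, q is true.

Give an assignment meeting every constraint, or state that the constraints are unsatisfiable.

h=T, m=F, g=F, s=F, q=F, b=F, w=T

  (1) w=T, b=F — not both ✓
  (2) s=F, m=F — same ✓
  (3) w=T ⇒ h: T ✓
  (4) {h, m}: 1 true — at least one ✓
  (5) {h, s, g, q}: 1 true — at most one ✓
  (6) {w, q}: 1 true — at least one ✓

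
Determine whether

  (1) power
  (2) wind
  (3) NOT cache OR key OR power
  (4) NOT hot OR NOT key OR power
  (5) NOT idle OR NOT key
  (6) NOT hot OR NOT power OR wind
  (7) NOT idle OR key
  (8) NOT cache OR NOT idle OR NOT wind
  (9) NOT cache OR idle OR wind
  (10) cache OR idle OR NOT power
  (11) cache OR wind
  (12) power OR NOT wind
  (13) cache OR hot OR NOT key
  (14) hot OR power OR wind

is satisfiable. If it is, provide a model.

idle=F; power=T; cache=T; hot=T; wind=T; key=F

Unit clause (power) forces power = True.
Unit clause (wind) forces wind = True.
Try idle = True:
  (NOT idle OR NOT key) forces key = False.
  clause (NOT idle OR key) is falsified — backtrack.
So idle = False.
  then (cache OR idle OR NOT power) forces cache = True.
Set hot = True.
Set key = False.
All clauses satisfied.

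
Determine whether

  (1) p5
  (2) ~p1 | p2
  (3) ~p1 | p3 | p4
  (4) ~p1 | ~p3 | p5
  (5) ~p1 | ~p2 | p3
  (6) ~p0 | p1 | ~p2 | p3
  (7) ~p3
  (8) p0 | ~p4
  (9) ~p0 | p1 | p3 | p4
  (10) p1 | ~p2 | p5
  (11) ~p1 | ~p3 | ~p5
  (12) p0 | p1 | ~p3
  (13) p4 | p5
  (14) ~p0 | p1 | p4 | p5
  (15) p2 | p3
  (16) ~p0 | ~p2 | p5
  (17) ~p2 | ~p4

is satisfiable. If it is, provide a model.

Unit clause (p5) forces p5 = True.
Unit clause (~p3) forces p3 = False.
In (p2 | p3) only p2 is left, so p2 = True.
In (~p2 | ~p4) only ~p4 is left, so p4 = False.
In (~p1 | p3 | p4) only ~p1 is left, so p1 = False.
In (~p0 | p1 | ~p2 | p3) only ~p0 is left, so p0 = False.
All clauses satisfied.

p0 = False; p1 = False; p2 = True; p3 = False; p4 = False; p5 = True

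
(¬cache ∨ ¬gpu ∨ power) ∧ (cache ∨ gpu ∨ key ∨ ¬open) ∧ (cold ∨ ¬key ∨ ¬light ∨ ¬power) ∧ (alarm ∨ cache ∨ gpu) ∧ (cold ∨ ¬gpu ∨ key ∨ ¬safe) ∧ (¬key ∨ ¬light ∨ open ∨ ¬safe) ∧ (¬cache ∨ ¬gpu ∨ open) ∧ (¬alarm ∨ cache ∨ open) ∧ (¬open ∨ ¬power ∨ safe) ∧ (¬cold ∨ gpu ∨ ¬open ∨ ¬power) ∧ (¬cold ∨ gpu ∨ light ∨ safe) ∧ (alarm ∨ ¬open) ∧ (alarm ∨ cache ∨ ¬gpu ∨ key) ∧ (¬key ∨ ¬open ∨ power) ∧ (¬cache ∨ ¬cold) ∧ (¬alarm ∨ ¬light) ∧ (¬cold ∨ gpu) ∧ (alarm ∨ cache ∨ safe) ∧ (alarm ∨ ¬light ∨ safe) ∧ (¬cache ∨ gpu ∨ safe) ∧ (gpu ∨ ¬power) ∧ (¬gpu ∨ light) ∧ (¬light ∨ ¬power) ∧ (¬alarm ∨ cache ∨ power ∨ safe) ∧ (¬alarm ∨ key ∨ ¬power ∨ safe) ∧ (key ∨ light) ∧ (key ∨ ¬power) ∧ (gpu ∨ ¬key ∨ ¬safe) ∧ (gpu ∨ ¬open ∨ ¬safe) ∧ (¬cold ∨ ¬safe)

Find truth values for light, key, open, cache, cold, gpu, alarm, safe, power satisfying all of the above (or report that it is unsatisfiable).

Set light = True.
  then (¬alarm ∨ ¬light) forces alarm = False.
  then (alarm ∨ ¬light ∨ safe) forces safe = True.
  then (¬light ∨ ¬power) forces power = False.
  then (¬cold ∨ ¬safe) forces cold = False.
  then (alarm ∨ ¬open) forces open = False.
  then (¬key ∨ ¬light ∨ open ∨ ¬safe) forces key = False.
  then (cold ∨ ¬gpu ∨ key ∨ ¬safe) forces gpu = False.
  then (alarm ∨ cache ∨ gpu) forces cache = True.
All clauses satisfied.

light = True, key = False, open = False, cache = True, cold = False, gpu = False, alarm = False, safe = True, power = False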